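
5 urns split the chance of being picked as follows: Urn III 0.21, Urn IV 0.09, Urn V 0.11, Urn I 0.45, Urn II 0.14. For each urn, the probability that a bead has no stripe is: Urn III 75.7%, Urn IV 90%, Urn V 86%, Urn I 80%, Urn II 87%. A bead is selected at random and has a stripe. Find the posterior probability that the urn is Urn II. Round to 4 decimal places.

Taking complements, P(striped | each) = Urn III 0.243, Urn IV 0.1, Urn V 0.14, Urn I 0.2, Urn II 0.13.
Prior × likelihood for each hypothesis:
  Urn III: 0.21 × 0.243 = 0.05103
  Urn IV: 0.09 × 0.1 = 0.009
  Urn V: 0.11 × 0.14 = 0.0154
  Urn I: 0.45 × 0.2 = 0.09
  Urn II: 0.14 × 0.13 = 0.0182
Sum = 0.18363.
P(Urn II | evidence) = 0.0182 / 0.18363 ≈ 0.0991.

0.0991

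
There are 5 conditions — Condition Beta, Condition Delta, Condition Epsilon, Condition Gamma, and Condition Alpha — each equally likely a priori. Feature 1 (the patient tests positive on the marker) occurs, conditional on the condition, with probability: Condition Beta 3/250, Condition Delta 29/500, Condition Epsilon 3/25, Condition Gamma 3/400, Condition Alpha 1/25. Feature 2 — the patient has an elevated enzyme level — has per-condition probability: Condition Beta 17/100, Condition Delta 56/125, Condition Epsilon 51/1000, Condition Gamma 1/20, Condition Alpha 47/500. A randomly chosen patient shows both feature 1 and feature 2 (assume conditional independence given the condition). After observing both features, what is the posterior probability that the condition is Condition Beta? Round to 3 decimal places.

0.053

With a uniform prior (1/5 each), posterior ∝ likelihood:
  Condition Beta: 0.012 × 0.17 = 0.00204
  Condition Delta: 0.058 × 0.448 = 0.025984
  Condition Epsilon: 0.12 × 0.051 = 0.00612
  Condition Gamma: 0.0075 × 0.05 = 0.000375
  Condition Alpha: 0.04 × 0.094 = 0.00376
Total = 0.038279.
P(Condition Beta | evidence) = 0.00204 / 0.038279 ≈ 0.053.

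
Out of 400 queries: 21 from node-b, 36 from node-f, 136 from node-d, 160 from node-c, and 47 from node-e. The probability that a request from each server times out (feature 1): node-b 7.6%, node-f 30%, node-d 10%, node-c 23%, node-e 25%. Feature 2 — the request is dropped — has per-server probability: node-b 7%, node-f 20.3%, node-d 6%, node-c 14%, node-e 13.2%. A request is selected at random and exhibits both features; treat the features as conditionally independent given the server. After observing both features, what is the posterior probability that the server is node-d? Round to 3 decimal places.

Compute prior × likelihood for every hypothesis:
  node-b: 0.0525 × 0.076 × 0.07 = 0.0002793
  node-f: 0.09 × 0.3 × 0.203 = 0.005481
  node-d: 0.34 × 0.1 × 0.06 = 0.00204
  node-c: 0.4 × 0.23 × 0.14 = 0.01288
  node-e: 0.1175 × 0.25 × 0.132 = 0.0038775
Sum = 0.0245578.
P(node-d | evidence) = 0.00204 / 0.0245578 ≈ 0.083.

0.083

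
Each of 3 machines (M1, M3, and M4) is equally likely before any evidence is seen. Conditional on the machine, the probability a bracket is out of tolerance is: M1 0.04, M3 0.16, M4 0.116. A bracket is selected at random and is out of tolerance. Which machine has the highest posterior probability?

Since the prior is uniform, the posterior is proportional to the likelihood:
  M1: 0.04
  M3: 0.16
  M4: 0.116
Sum = 0.316.
Largest term belongs to M3, so M3 is most probable.

M3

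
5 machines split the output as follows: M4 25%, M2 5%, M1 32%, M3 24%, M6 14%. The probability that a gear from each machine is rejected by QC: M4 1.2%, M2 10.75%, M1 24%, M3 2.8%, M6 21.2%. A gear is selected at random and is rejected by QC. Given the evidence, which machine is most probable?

By Bayes' rule, posterior ∝ prior × likelihood:
  M4: 0.25 × 0.012 = 0.003
  M2: 0.05 × 0.1075 = 0.005375
  M1: 0.32 × 0.24 = 0.0768
  M3: 0.24 × 0.028 = 0.00672
  M6: 0.14 × 0.212 = 0.02968
Sum = 0.121575.
Largest term belongs to M1, so M1 is most probable.

M1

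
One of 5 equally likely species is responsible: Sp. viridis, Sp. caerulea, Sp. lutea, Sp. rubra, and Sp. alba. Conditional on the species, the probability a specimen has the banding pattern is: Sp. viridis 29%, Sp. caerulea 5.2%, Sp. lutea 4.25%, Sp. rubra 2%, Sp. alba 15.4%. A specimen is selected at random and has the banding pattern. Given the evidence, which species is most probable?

With a uniform prior (1/5 each), posterior ∝ likelihood:
  Sp. viridis: 0.29
  Sp. caerulea: 0.052
  Sp. lutea: 0.0425
  Sp. rubra: 0.02
  Sp. alba: 0.154
Sum = 0.5585.
Largest term belongs to Sp. viridis, so Sp. viridis is most probable.

Sp. viridis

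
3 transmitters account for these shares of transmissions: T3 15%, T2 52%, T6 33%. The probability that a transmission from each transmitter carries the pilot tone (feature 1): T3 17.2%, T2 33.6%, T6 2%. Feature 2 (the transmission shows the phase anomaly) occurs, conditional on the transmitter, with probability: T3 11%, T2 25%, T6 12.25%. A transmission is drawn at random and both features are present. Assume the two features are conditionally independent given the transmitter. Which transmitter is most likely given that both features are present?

Compute prior × likelihood for every hypothesis:
  T3: 0.15 × 0.172 × 0.11 = 0.002838
  T2: 0.52 × 0.336 × 0.25 = 0.04368
  T6: 0.33 × 0.02 × 0.1225 = 0.0008085
Sum = 0.0473265.
Largest term belongs to T2, so T2 is most probable.

T2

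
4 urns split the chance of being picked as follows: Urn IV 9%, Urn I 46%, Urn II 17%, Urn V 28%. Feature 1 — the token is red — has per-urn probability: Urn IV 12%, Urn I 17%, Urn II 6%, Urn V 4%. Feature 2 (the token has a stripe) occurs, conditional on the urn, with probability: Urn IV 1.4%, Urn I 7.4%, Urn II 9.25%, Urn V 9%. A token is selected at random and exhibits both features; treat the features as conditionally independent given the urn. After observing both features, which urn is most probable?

Urn I

By Bayes' rule, posterior ∝ prior × likelihood:
  Urn IV: 0.09 × 0.12 × 0.014 = 0.0001512
  Urn I: 0.46 × 0.17 × 0.074 = 0.0057868
  Urn II: 0.17 × 0.06 × 0.0925 = 0.0009435
  Urn V: 0.28 × 0.04 × 0.09 = 0.001008
Sum = 0.0078895.
Largest term belongs to Urn I, so Urn I is most probable.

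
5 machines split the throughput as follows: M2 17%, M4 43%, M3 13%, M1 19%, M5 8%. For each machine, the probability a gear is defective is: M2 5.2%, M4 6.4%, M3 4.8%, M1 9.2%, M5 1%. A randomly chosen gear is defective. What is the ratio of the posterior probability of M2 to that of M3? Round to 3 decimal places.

Prior × likelihood for each hypothesis:
  M2: 0.17 × 0.052 = 0.00884
  M4: 0.43 × 0.064 = 0.02752
  M3: 0.13 × 0.048 = 0.00624
  M1: 0.19 × 0.092 = 0.01748
  M5: 0.08 × 0.01 = 0.0008
Normalizing constant = 0.06088.
The ratio is 0.00884 / 0.00624 (the normalizer cancels) = 1.417.

1.417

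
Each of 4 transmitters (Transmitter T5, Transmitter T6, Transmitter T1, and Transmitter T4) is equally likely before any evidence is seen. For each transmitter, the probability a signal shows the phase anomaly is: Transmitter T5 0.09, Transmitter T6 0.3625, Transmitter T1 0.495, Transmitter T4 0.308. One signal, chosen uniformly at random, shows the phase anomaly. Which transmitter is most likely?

Transmitter T1

With a uniform prior (1/4 each), posterior ∝ likelihood:
  Transmitter T5: 0.09
  Transmitter T6: 0.3625
  Transmitter T1: 0.495
  Transmitter T4: 0.308
Sum = 1.2555.
Largest term belongs to Transmitter T1, so Transmitter T1 is most probable.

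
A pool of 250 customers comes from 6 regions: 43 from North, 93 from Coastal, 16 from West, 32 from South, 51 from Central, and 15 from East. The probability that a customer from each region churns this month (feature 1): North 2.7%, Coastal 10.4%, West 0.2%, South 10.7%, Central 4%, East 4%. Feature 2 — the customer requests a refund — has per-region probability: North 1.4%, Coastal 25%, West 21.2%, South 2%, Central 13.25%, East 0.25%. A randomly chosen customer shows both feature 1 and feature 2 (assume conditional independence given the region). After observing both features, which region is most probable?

Coastal

Compute prior × likelihood for every hypothesis:
  North: 0.172 × 0.027 × 0.014 = 0.000065016
  Coastal: 0.372 × 0.104 × 0.25 = 0.009672
  West: 0.064 × 0.002 × 0.212 = 0.000027136
  South: 0.128 × 0.107 × 0.02 = 0.00027392
  Central: 0.204 × 0.04 × 0.1325 = 0.0010812
  East: 0.06 × 0.04 × 0.0025 = 0.000006
Sum = 0.011125272.
Largest term belongs to Coastal, so Coastal is most probable.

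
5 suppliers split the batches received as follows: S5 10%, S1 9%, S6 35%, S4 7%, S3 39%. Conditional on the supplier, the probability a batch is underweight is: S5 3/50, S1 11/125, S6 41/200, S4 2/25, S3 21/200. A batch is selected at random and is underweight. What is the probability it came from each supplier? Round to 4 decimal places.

By Bayes' rule, posterior ∝ prior × likelihood:
  S5: 0.1 × 0.06 = 0.006
  S1: 0.09 × 0.088 = 0.00792
  S6: 0.35 × 0.205 = 0.07175
  S4: 0.07 × 0.08 = 0.0056
  S3: 0.39 × 0.105 = 0.04095
Normalizing constant = 0.13222.
P(S5 | underweight) = 0.006/0.13222 ≈ 0.0454
P(S1 | underweight) = 0.00792/0.13222 ≈ 0.0599
P(S6 | underweight) = 0.07175/0.13222 ≈ 0.5427
P(S4 | underweight) = 0.0056/0.13222 ≈ 0.0424
P(S3 | underweight) = 0.04095/0.13222 ≈ 0.3097

S5 0.0454, S1 0.0599, S6 0.5427, S4 0.0424, S3 0.3097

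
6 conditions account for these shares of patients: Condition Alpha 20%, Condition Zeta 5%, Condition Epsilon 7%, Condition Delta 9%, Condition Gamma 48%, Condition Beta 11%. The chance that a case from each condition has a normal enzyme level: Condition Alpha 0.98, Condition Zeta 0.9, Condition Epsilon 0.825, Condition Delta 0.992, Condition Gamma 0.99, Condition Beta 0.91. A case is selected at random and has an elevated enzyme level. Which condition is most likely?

Condition Epsilon

Taking complements, P(elevated | each) = Condition Alpha 0.02, Condition Zeta 0.1, Condition Epsilon 0.175, Condition Delta 0.008, Condition Gamma 0.01, Condition Beta 0.09.
Unnormalized posteriors (prior × likelihood):
  Condition Alpha: 0.2 × 0.02 = 0.004
  Condition Zeta: 0.05 × 0.1 = 0.005
  Condition Epsilon: 0.07 × 0.175 = 0.01225
  Condition Delta: 0.09 × 0.008 = 0.00072
  Condition Gamma: 0.48 × 0.01 = 0.0048
  Condition Beta: 0.11 × 0.09 = 0.0099
Sum = 0.03667.
Largest term belongs to Condition Epsilon, so Condition Epsilon is most probable.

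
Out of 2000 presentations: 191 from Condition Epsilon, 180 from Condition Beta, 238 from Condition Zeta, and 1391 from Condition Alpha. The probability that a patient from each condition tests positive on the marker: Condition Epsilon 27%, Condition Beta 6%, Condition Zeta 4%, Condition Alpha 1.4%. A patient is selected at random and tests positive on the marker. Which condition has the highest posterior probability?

Condition Epsilon

Prior × likelihood for each hypothesis:
  Condition Epsilon: 0.0955 × 0.27 = 0.025785
  Condition Beta: 0.09 × 0.06 = 0.0054
  Condition Zeta: 0.119 × 0.04 = 0.00476
  Condition Alpha: 0.6955 × 0.014 = 0.009737
Total = 0.045682.
Largest term belongs to Condition Epsilon, so Condition Epsilon is most probable.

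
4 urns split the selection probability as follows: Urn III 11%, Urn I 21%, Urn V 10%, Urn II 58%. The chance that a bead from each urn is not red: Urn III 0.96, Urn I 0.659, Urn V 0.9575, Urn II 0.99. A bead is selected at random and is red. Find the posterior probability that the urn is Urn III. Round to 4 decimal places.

Taking complements, P(red | each) = Urn III 0.04, Urn I 0.341, Urn V 0.0425, Urn II 0.01.
Unnormalized posteriors (prior × likelihood):
  Urn III: 0.11 × 0.04 = 0.0044
  Urn I: 0.21 × 0.341 = 0.07161
  Urn V: 0.1 × 0.0425 = 0.00425
  Urn II: 0.58 × 0.01 = 0.0058
Normalizing constant = 0.08606.
P(Urn III | evidence) = 0.0044 / 0.08606 ≈ 0.0511.

0.0511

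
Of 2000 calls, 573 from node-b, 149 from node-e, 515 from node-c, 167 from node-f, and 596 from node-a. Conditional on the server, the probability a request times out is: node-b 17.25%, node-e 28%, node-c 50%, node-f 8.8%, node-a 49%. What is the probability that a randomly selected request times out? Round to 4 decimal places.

0.3524

Compute prior × likelihood for every hypothesis:
  node-b: 0.2865 × 0.1725 = 0.04942125
  node-e: 0.0745 × 0.28 = 0.02086
  node-c: 0.2575 × 0.5 = 0.12875
  node-f: 0.0835 × 0.088 = 0.007348
  node-a: 0.298 × 0.49 = 0.14602
P(timeout) = 0.04942125 + 0.02086 + 0.12875 + 0.007348 + 0.14602 = 0.35239925 → 0.3524.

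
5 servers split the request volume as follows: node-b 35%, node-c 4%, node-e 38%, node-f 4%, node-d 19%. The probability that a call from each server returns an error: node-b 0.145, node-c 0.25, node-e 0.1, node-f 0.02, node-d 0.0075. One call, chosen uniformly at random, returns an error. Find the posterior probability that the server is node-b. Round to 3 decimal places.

0.503

Compute prior × likelihood for every hypothesis:
  node-b: 0.35 × 0.145 = 0.05075
  node-c: 0.04 × 0.25 = 0.01
  node-e: 0.38 × 0.1 = 0.038
  node-f: 0.04 × 0.02 = 0.0008
  node-d: 0.19 × 0.0075 = 0.001425
Sum = 0.100975.
P(node-b | evidence) = 0.05075 / 0.100975 ≈ 0.503.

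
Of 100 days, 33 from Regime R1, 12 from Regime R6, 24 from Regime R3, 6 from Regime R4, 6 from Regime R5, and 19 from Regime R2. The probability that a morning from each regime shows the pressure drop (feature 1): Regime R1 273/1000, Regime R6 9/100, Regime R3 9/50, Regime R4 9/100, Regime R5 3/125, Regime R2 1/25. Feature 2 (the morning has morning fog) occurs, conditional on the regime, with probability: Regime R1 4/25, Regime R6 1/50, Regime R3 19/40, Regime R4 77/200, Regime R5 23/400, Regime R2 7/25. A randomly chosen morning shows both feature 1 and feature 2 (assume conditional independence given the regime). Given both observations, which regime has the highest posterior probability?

Regime R3

Unnormalized posteriors (prior × likelihood):
  Regime R1: 0.33 × 0.273 × 0.16 = 0.0144144
  Regime R6: 0.12 × 0.09 × 0.02 = 0.000216
  Regime R3: 0.24 × 0.18 × 0.475 = 0.02052
  Regime R4: 0.06 × 0.09 × 0.385 = 0.002079
  Regime R5: 0.06 × 0.024 × 0.0575 = 0.0000828
  Regime R2: 0.19 × 0.04 × 0.28 = 0.002128
Normalizing constant = 0.0394402.
Largest term belongs to Regime R3, so Regime R3 is most probable.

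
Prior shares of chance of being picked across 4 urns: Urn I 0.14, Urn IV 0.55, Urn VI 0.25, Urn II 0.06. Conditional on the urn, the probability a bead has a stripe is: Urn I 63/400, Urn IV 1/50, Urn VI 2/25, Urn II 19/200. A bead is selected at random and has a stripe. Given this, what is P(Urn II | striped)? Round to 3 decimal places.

By Bayes' rule, posterior ∝ prior × likelihood:
  Urn I: 0.14 × 0.1575 = 0.02205
  Urn IV: 0.55 × 0.02 = 0.011
  Urn VI: 0.25 × 0.08 = 0.02
  Urn II: 0.06 × 0.095 = 0.0057
Total = 0.05875.
P(Urn II | evidence) = 0.0057 / 0.05875 ≈ 0.097.

0.097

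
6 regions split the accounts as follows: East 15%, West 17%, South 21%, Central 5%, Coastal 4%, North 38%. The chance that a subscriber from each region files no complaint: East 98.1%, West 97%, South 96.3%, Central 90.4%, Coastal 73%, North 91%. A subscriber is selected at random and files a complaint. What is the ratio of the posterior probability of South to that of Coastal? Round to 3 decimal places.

0.719

Taking complements, P(complaint | each) = East 0.019, West 0.03, South 0.037, Central 0.096, Coastal 0.27, North 0.09.
Unnormalized posteriors (prior × likelihood):
  East: 0.15 × 0.019 = 0.00285
  West: 0.17 × 0.03 = 0.0051
  South: 0.21 × 0.037 = 0.00777
  Central: 0.05 × 0.096 = 0.0048
  Coastal: 0.04 × 0.27 = 0.0108
  North: 0.38 × 0.09 = 0.0342
Normalizing constant = 0.06552.
The ratio is 0.00777 / 0.0108 (the normalizer cancels) = 0.719.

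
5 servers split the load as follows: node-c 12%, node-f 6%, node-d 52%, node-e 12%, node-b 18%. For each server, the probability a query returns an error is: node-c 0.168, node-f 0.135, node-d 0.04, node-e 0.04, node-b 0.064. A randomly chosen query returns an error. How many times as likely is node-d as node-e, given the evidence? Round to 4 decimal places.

By Bayes' rule, posterior ∝ prior × likelihood:
  node-c: 0.12 × 0.168 = 0.02016
  node-f: 0.06 × 0.135 = 0.0081
  node-d: 0.52 × 0.04 = 0.0208
  node-e: 0.12 × 0.04 = 0.0048
  node-b: 0.18 × 0.064 = 0.01152
Sum = 0.06538.
The ratio is 0.0208 / 0.0048 (the normalizer cancels) = 4.3333.

4.3333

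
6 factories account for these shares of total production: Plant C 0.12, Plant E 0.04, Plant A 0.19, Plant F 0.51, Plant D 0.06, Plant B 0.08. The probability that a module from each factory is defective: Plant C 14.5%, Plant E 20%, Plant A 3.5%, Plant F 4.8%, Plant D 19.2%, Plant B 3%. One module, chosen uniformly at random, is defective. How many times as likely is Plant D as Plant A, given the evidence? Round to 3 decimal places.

1.732

By Bayes' rule, posterior ∝ prior × likelihood:
  Plant C: 0.12 × 0.145 = 0.0174
  Plant E: 0.04 × 0.2 = 0.008
  Plant A: 0.19 × 0.035 = 0.00665
  Plant F: 0.51 × 0.048 = 0.02448
  Plant D: 0.06 × 0.192 = 0.01152
  Plant B: 0.08 × 0.03 = 0.0024
Total = 0.07045.
The ratio is 0.01152 / 0.00665 (the normalizer cancels) = 1.732.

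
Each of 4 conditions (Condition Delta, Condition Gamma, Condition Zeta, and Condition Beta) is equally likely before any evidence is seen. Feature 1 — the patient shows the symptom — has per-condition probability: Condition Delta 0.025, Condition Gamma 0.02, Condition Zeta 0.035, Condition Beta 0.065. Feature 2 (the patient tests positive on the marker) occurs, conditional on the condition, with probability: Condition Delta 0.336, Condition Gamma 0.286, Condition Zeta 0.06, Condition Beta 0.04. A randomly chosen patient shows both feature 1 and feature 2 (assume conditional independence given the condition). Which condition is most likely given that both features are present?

With a uniform prior (1/4 each), posterior ∝ likelihood:
  Condition Delta: 0.025 × 0.336 = 0.0084
  Condition Gamma: 0.02 × 0.286 = 0.00572
  Condition Zeta: 0.035 × 0.06 = 0.0021
  Condition Beta: 0.065 × 0.04 = 0.0026
Total = 0.01882.
Largest term belongs to Condition Delta, so Condition Delta is most probable.

Condition Delta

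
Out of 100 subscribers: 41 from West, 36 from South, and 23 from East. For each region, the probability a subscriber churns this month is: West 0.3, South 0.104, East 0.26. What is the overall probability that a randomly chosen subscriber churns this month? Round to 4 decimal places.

0.2202

Compute prior × likelihood for every hypothesis:
  West: 0.41 × 0.3 = 0.123
  South: 0.36 × 0.104 = 0.03744
  East: 0.23 × 0.26 = 0.0598
P(churn) = 0.123 + 0.03744 + 0.0598 = 0.22024 → 0.2202.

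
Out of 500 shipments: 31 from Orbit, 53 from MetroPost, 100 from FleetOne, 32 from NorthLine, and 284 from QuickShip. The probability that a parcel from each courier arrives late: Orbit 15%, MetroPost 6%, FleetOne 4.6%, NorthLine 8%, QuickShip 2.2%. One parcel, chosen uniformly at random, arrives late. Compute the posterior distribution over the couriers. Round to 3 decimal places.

Orbit 0.219, MetroPost 0.150, FleetOne 0.217, NorthLine 0.121, QuickShip 0.294

Prior × likelihood for each hypothesis:
  Orbit: 0.062 × 0.15 = 0.0093
  MetroPost: 0.106 × 0.06 = 0.00636
  FleetOne: 0.2 × 0.046 = 0.0092
  NorthLine: 0.064 × 0.08 = 0.00512
  QuickShip: 0.568 × 0.022 = 0.012496
Total = 0.042476.
P(Orbit | late) = 0.0093/0.042476 ≈ 0.219
P(MetroPost | late) = 0.00636/0.042476 ≈ 0.150
P(FleetOne | late) = 0.0092/0.042476 ≈ 0.217
P(NorthLine | late) = 0.00512/0.042476 ≈ 0.121
P(QuickShip | late) = 0.012496/0.042476 ≈ 0.294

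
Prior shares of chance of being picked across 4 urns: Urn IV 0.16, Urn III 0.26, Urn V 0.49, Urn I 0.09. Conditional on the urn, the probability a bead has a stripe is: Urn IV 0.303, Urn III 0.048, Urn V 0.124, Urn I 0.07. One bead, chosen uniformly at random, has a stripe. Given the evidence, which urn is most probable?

Urn V

By Bayes' rule, posterior ∝ prior × likelihood:
  Urn IV: 0.16 × 0.303 = 0.04848
  Urn III: 0.26 × 0.048 = 0.01248
  Urn V: 0.49 × 0.124 = 0.06076
  Urn I: 0.09 × 0.07 = 0.0063
Normalizing constant = 0.12802.
Largest term belongs to Urn V, so Urn V is most probable.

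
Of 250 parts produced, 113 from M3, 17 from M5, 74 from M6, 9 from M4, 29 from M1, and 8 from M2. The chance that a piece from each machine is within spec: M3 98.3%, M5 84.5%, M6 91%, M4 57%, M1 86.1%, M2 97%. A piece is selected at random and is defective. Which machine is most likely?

Taking complements, P(defective | each) = M3 0.017, M5 0.155, M6 0.09, M4 0.43, M1 0.139, M2 0.03.
By Bayes' rule, posterior ∝ prior × likelihood:
  M3: 0.452 × 0.017 = 0.007684
  M5: 0.068 × 0.155 = 0.01054
  M6: 0.296 × 0.09 = 0.02664
  M4: 0.036 × 0.43 = 0.01548
  M1: 0.116 × 0.139 = 0.016124
  M2: 0.032 × 0.03 = 0.00096
Total = 0.077428.
Largest term belongs to M6, so M6 is most probable.

M6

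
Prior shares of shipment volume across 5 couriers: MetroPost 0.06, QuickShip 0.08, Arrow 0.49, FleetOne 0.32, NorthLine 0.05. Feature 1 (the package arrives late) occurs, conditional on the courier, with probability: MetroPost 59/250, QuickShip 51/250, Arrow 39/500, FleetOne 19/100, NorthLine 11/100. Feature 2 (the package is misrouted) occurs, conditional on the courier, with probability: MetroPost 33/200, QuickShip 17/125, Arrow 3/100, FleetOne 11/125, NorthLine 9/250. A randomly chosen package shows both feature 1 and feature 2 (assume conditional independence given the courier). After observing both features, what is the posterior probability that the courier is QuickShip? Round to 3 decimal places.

0.197

Unnormalized posteriors (prior × likelihood):
  MetroPost: 0.06 × 0.236 × 0.165 = 0.0023364
  QuickShip: 0.08 × 0.204 × 0.136 = 0.00221952
  Arrow: 0.49 × 0.078 × 0.03 = 0.0011466
  FleetOne: 0.32 × 0.19 × 0.088 = 0.0053504
  NorthLine: 0.05 × 0.11 × 0.036 = 0.000198
Sum = 0.01125092.
P(QuickShip | evidence) = 0.00221952 / 0.01125092 ≈ 0.197.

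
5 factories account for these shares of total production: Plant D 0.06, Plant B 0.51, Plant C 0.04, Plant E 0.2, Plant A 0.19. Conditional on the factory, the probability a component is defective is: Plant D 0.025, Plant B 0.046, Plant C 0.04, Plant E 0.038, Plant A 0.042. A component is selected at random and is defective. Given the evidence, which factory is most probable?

Prior × likelihood for each hypothesis:
  Plant D: 0.06 × 0.025 = 0.0015
  Plant B: 0.51 × 0.046 = 0.02346
  Plant C: 0.04 × 0.04 = 0.0016
  Plant E: 0.2 × 0.038 = 0.0076
  Plant A: 0.19 × 0.042 = 0.00798
Total = 0.04214.
Largest term belongs to Plant B, so Plant B is most probable.

Plant B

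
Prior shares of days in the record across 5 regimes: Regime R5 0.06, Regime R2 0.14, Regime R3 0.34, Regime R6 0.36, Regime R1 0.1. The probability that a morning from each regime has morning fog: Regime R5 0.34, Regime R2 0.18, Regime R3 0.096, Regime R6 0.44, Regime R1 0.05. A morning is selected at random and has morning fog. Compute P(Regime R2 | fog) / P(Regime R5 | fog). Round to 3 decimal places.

1.235

Compute prior × likelihood for every hypothesis:
  Regime R5: 0.06 × 0.34 = 0.0204
  Regime R2: 0.14 × 0.18 = 0.0252
  Regime R3: 0.34 × 0.096 = 0.03264
  Regime R6: 0.36 × 0.44 = 0.1584
  Regime R1: 0.1 × 0.05 = 0.005
Normalizing constant = 0.24164.
The ratio is 0.0252 / 0.0204 (the normalizer cancels) = 1.235.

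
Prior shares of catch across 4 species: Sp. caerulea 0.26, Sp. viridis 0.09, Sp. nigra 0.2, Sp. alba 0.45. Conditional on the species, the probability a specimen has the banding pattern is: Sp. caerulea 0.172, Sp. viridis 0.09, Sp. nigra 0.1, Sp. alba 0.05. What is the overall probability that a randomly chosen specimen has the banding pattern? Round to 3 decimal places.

0.095

Prior × likelihood for each hypothesis:
  Sp. caerulea: 0.26 × 0.172 = 0.04472
  Sp. viridis: 0.09 × 0.09 = 0.0081
  Sp. nigra: 0.2 × 0.1 = 0.02
  Sp. alba: 0.45 × 0.05 = 0.0225
P(banded) = 0.04472 + 0.0081 + 0.02 + 0.0225 = 0.09532 → 0.095.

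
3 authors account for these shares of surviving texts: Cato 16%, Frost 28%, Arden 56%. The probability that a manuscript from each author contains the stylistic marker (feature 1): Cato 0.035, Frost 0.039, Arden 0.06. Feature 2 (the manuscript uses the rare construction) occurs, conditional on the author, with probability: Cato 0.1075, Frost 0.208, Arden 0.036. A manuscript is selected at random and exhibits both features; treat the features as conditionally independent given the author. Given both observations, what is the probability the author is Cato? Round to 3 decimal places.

0.147

Compute prior × likelihood for every hypothesis:
  Cato: 0.16 × 0.035 × 0.1075 = 0.000602
  Frost: 0.28 × 0.039 × 0.208 = 0.00227136
  Arden: 0.56 × 0.06 × 0.036 = 0.0012096
Total = 0.00408296.
P(Cato | evidence) = 0.000602 / 0.00408296 ≈ 0.147.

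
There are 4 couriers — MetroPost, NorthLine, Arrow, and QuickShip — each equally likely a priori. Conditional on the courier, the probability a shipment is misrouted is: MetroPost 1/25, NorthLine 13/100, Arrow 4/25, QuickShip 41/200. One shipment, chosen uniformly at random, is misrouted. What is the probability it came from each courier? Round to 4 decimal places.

With a uniform prior (1/4 each), posterior ∝ likelihood:
  MetroPost: 0.04
  NorthLine: 0.13
  Arrow: 0.16
  QuickShip: 0.205
Normalizing constant = 0.535.
P(MetroPost | misrouted) = 0.04/0.535 ≈ 0.0748
P(NorthLine | misrouted) = 0.13/0.535 ≈ 0.2430
P(Arrow | misrouted) = 0.16/0.535 ≈ 0.2991
P(QuickShip | misrouted) = 0.205/0.535 ≈ 0.3832

MetroPost 0.0748, NorthLine 0.2430, Arrow 0.2991, QuickShip 0.3832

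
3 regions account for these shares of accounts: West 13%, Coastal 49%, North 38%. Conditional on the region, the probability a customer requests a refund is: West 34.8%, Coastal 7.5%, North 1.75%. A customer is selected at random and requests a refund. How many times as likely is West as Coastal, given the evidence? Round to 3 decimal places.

Prior × likelihood for each hypothesis:
  West: 0.13 × 0.348 = 0.04524
  Coastal: 0.49 × 0.075 = 0.03675
  North: 0.38 × 0.0175 = 0.00665
Total = 0.08864.
The ratio is 0.04524 / 0.03675 (the normalizer cancels) = 1.231.

1.231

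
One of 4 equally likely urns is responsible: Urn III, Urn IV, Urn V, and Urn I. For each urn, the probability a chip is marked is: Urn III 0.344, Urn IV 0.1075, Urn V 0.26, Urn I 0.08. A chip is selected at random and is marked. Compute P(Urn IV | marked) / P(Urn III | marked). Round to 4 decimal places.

0.3125

Since the prior is uniform, the posterior is proportional to the likelihood:
  Urn III: 0.344
  Urn IV: 0.1075
  Urn V: 0.26
  Urn I: 0.08
Total = 0.7915.
The ratio is 0.1075 / 0.344 (the normalizer cancels) = 0.3125.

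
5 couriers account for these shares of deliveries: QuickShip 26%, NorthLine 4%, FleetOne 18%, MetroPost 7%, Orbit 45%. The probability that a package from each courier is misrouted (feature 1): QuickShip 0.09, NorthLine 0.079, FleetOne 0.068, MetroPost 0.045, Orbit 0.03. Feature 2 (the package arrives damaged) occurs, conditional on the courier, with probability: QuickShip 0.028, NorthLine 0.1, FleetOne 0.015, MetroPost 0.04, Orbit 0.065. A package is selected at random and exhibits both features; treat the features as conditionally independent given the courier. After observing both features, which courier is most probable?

Compute prior × likelihood for every hypothesis:
  QuickShip: 0.26 × 0.09 × 0.028 = 0.0006552
  NorthLine: 0.04 × 0.079 × 0.1 = 0.000316
  FleetOne: 0.18 × 0.068 × 0.015 = 0.0001836
  MetroPost: 0.07 × 0.045 × 0.04 = 0.000126
  Orbit: 0.45 × 0.03 × 0.065 = 0.0008775
Normalizing constant = 0.0021583.
Largest term belongs to Orbit, so Orbit is most probable.

Orbit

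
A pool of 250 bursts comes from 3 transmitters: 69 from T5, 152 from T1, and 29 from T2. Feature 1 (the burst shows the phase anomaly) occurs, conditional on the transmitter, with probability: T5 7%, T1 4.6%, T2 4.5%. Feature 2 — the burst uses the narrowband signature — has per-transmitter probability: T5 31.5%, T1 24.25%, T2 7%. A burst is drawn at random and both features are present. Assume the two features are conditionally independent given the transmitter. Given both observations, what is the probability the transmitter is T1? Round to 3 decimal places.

Unnormalized posteriors (prior × likelihood):
  T5: 0.276 × 0.07 × 0.315 = 0.0060858
  T1: 0.608 × 0.046 × 0.2425 = 0.00678224
  T2: 0.116 × 0.045 × 0.07 = 0.0003654
Total = 0.01323344.
P(T1 | evidence) = 0.00678224 / 0.01323344 ≈ 0.513.

0.513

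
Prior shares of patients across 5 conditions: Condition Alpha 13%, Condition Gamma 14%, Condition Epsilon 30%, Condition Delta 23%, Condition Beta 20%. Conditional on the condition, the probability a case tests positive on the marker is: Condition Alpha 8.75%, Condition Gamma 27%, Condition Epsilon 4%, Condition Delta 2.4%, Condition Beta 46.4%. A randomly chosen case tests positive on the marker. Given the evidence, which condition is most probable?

Prior × likelihood for each hypothesis:
  Condition Alpha: 0.13 × 0.0875 = 0.011375
  Condition Gamma: 0.14 × 0.27 = 0.0378
  Condition Epsilon: 0.3 × 0.04 = 0.012
  Condition Delta: 0.23 × 0.024 = 0.00552
  Condition Beta: 0.2 × 0.464 = 0.0928
Total = 0.159495.
Largest term belongs to Condition Beta, so Condition Beta is most probable.

Condition Beta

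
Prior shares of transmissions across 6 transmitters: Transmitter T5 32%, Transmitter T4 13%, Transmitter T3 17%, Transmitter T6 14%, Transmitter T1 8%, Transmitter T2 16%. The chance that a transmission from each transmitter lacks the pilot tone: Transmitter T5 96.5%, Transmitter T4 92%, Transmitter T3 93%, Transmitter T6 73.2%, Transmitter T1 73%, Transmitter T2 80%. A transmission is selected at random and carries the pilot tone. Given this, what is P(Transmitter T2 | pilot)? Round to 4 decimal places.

Taking complements, P(pilot | each) = Transmitter T5 0.035, Transmitter T4 0.08, Transmitter T3 0.07, Transmitter T6 0.268, Transmitter T1 0.27, Transmitter T2 0.2.
By Bayes' rule, posterior ∝ prior × likelihood:
  Transmitter T5: 0.32 × 0.035 = 0.0112
  Transmitter T4: 0.13 × 0.08 = 0.0104
  Transmitter T3: 0.17 × 0.07 = 0.0119
  Transmitter T6: 0.14 × 0.268 = 0.03752
  Transmitter T1: 0.08 × 0.27 = 0.0216
  Transmitter T2: 0.16 × 0.2 = 0.032
Normalizing constant = 0.12462.
P(Transmitter T2 | evidence) = 0.032 / 0.12462 ≈ 0.2568.

0.2568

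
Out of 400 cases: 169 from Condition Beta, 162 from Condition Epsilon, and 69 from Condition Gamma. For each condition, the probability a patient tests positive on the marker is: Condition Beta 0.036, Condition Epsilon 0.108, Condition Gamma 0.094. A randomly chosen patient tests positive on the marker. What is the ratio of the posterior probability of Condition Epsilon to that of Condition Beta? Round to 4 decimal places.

Prior × likelihood for each hypothesis:
  Condition Beta: 0.4225 × 0.036 = 0.01521
  Condition Epsilon: 0.405 × 0.108 = 0.04374
  Condition Gamma: 0.1725 × 0.094 = 0.016215
Total = 0.075165.
The ratio is 0.04374 / 0.01521 (the normalizer cancels) = 2.8757.

2.8757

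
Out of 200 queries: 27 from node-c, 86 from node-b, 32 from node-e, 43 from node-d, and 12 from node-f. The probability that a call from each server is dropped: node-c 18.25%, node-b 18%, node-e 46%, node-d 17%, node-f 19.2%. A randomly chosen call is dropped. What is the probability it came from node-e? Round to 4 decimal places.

Prior × likelihood for each hypothesis:
  node-c: 0.135 × 0.1825 = 0.0246375
  node-b: 0.43 × 0.18 = 0.0774
  node-e: 0.16 × 0.46 = 0.0736
  node-d: 0.215 × 0.17 = 0.03655
  node-f: 0.06 × 0.192 = 0.01152
Total = 0.2237075.
P(node-e | evidence) = 0.0736 / 0.2237075 ≈ 0.3290.

0.3290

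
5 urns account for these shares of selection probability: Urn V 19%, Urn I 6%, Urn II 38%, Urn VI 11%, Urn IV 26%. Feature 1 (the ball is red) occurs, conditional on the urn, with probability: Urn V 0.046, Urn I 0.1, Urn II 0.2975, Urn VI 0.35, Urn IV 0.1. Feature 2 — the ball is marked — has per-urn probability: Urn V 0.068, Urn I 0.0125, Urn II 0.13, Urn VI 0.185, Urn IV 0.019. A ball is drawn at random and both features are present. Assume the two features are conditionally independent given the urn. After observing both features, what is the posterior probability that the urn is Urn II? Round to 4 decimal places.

Prior × likelihood for each hypothesis:
  Urn V: 0.19 × 0.046 × 0.068 = 0.00059432
  Urn I: 0.06 × 0.1 × 0.0125 = 0.000075
  Urn II: 0.38 × 0.2975 × 0.13 = 0.0146965
  Urn VI: 0.11 × 0.35 × 0.185 = 0.0071225
  Urn IV: 0.26 × 0.1 × 0.019 = 0.000494
Normalizing constant = 0.02298232.
P(Urn II | evidence) = 0.0146965 / 0.02298232 ≈ 0.6395.

0.6395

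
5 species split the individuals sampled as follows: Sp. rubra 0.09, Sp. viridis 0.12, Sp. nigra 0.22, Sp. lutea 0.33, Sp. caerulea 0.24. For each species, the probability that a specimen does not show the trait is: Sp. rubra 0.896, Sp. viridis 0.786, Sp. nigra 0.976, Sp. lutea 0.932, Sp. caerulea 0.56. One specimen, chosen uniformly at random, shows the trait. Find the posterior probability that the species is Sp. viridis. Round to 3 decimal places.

0.153

Taking complements, P(trait | each) = Sp. rubra 0.104, Sp. viridis 0.214, Sp. nigra 0.024, Sp. lutea 0.068, Sp. caerulea 0.44.
Compute prior × likelihood for every hypothesis:
  Sp. rubra: 0.09 × 0.104 = 0.00936
  Sp. viridis: 0.12 × 0.214 = 0.02568
  Sp. nigra: 0.22 × 0.024 = 0.00528
  Sp. lutea: 0.33 × 0.068 = 0.02244
  Sp. caerulea: 0.24 × 0.44 = 0.1056
Total = 0.16836.
P(Sp. viridis | evidence) = 0.02568 / 0.16836 ≈ 0.153.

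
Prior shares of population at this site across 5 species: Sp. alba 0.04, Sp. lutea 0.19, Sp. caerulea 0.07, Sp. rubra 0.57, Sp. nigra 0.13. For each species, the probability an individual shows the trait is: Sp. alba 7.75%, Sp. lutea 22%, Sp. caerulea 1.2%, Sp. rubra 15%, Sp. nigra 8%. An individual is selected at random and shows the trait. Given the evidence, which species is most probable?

Compute prior × likelihood for every hypothesis:
  Sp. alba: 0.04 × 0.0775 = 0.0031
  Sp. lutea: 0.19 × 0.22 = 0.0418
  Sp. caerulea: 0.07 × 0.012 = 0.00084
  Sp. rubra: 0.57 × 0.15 = 0.0855
  Sp. nigra: 0.13 × 0.08 = 0.0104
Normalizing constant = 0.14164.
Largest term belongs to Sp. rubra, so Sp. rubra is most probable.

Sp. rubra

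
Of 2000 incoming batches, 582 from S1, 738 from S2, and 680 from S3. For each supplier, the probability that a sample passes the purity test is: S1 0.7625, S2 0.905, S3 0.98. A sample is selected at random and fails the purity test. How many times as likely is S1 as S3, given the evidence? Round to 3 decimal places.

Taking complements, P(off-spec | each) = S1 0.2375, S2 0.095, S3 0.02.
Unnormalized posteriors (prior × likelihood):
  S1: 0.291 × 0.2375 = 0.0691125
  S2: 0.369 × 0.095 = 0.035055
  S3: 0.34 × 0.02 = 0.0068
Normalizing constant = 0.1109675.
The ratio is 0.0691125 / 0.0068 (the normalizer cancels) = 10.164.

10.164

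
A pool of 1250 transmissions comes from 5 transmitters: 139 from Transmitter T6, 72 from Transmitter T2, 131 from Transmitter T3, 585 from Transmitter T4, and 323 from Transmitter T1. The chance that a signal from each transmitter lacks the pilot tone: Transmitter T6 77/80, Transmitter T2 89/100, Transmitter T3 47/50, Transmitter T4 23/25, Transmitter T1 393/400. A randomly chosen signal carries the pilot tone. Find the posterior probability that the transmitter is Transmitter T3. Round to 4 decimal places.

Taking complements, P(pilot | each) = Transmitter T6 0.0375, Transmitter T2 0.11, Transmitter T3 0.06, Transmitter T4 0.08, Transmitter T1 0.0175.
By Bayes' rule, posterior ∝ prior × likelihood:
  Transmitter T6: 0.1112 × 0.0375 = 0.00417
  Transmitter T2: 0.0576 × 0.11 = 0.006336
  Transmitter T3: 0.1048 × 0.06 = 0.006288
  Transmitter T4: 0.468 × 0.08 = 0.03744
  Transmitter T1: 0.2584 × 0.0175 = 0.004522
Normalizing constant = 0.058756.
P(Transmitter T3 | evidence) = 0.006288 / 0.058756 ≈ 0.1070.

0.1070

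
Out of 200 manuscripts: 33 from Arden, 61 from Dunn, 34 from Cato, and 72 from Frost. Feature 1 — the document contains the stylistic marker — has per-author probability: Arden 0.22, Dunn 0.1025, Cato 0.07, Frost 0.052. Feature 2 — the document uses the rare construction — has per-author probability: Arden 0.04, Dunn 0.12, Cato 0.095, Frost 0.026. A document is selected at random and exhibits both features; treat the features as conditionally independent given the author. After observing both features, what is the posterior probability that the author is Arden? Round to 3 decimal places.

Unnormalized posteriors (prior × likelihood):
  Arden: 0.165 × 0.22 × 0.04 = 0.001452
  Dunn: 0.305 × 0.1025 × 0.12 = 0.0037515
  Cato: 0.17 × 0.07 × 0.095 = 0.0011305
  Frost: 0.36 × 0.052 × 0.026 = 0.00048672
Normalizing constant = 0.00682072.
P(Arden | evidence) = 0.001452 / 0.00682072 ≈ 0.213.

0.213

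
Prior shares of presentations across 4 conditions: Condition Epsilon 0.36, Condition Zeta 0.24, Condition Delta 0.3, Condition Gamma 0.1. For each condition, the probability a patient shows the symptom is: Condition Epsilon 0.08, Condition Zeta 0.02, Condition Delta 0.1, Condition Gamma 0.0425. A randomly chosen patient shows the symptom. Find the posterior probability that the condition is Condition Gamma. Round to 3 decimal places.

0.063

Unnormalized posteriors (prior × likelihood):
  Condition Epsilon: 0.36 × 0.08 = 0.0288
  Condition Zeta: 0.24 × 0.02 = 0.0048
  Condition Delta: 0.3 × 0.1 = 0.03
  Condition Gamma: 0.1 × 0.0425 = 0.00425
Sum = 0.06785.
P(Condition Gamma | evidence) = 0.00425 / 0.06785 ≈ 0.063.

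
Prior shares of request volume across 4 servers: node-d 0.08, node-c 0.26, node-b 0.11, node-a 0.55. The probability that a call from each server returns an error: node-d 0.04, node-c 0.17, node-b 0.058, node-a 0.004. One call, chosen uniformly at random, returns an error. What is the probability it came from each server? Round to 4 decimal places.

node-d 0.0572, node-c 0.7896, node-b 0.1140, node-a 0.0393

By Bayes' rule, posterior ∝ prior × likelihood:
  node-d: 0.08 × 0.04 = 0.0032
  node-c: 0.26 × 0.17 = 0.0442
  node-b: 0.11 × 0.058 = 0.00638
  node-a: 0.55 × 0.004 = 0.0022
Total = 0.05598.
P(node-d | error) = 0.0032/0.05598 ≈ 0.0572
P(node-c | error) = 0.0442/0.05598 ≈ 0.7896
P(node-b | error) = 0.00638/0.05598 ≈ 0.1140
P(node-a | error) = 0.0022/0.05598 ≈ 0.0393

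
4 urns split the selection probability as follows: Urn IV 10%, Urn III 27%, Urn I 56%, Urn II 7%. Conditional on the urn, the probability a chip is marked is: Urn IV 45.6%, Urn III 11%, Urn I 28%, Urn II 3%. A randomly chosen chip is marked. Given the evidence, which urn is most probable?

Urn I

Unnormalized posteriors (prior × likelihood):
  Urn IV: 0.1 × 0.456 = 0.0456
  Urn III: 0.27 × 0.11 = 0.0297
  Urn I: 0.56 × 0.28 = 0.1568
  Urn II: 0.07 × 0.03 = 0.0021
Total = 0.2342.
Largest term belongs to Urn I, so Urn I is most probable.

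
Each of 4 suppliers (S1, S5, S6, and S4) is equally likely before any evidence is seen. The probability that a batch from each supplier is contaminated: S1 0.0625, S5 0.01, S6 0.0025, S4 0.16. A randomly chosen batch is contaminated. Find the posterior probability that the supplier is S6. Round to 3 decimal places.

0.011

Since the prior is uniform, the posterior is proportional to the likelihood:
  S1: 0.0625
  S5: 0.01
  S6: 0.0025
  S4: 0.16
Sum = 0.235.
P(S6 | evidence) = 0.0025 / 0.235 ≈ 0.011.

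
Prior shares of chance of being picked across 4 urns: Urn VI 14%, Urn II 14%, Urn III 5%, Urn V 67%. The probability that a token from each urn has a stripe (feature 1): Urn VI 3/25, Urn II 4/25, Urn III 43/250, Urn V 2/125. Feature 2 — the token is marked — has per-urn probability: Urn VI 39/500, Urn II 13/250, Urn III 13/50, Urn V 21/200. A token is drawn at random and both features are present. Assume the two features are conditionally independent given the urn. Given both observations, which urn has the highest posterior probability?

Urn III

Prior × likelihood for each hypothesis:
  Urn VI: 0.14 × 0.12 × 0.078 = 0.0013104
  Urn II: 0.14 × 0.16 × 0.052 = 0.0011648
  Urn III: 0.05 × 0.172 × 0.26 = 0.002236
  Urn V: 0.67 × 0.016 × 0.105 = 0.0011256
Total = 0.0058368.
Largest term belongs to Urn III, so Urn III is most probable.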